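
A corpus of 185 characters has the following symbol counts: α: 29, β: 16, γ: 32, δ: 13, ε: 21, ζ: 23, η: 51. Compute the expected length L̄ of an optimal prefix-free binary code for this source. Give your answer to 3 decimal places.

2.708 bits/symbol

Probabilities are the counts divided by 185.
Repeatedly combine the two least-probable nodes; the expected code length is the sum of the merged weights.
merge 13/185 + 16/185 → 29/185
merge 21/185 + 23/185 → 44/185
merge 29/185 + 29/185 → 58/185
merge 32/185 + 44/185 → 76/185
merge 51/185 + 58/185 → 109/185
merge 76/185 + 109/185 → 1
L = 29/185 + 44/185 + 58/185 + 76/185 + 109/185 + 1 = 501/185 ≈ 2.708 bits/symbol.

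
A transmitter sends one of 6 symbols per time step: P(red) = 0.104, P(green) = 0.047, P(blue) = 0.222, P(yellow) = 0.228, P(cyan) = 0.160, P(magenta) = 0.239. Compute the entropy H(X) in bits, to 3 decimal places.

2.432 bits

H = −Σ pᵢ log₂ pᵢ.
−0.104·log₂(0.104) = 0.3396
−0.047·log₂(0.047) = 0.2073
−0.222·log₂(0.222) = 0.4820
−0.228·log₂(0.228) = 0.4863
−0.160·log₂(0.160) = 0.4230
−0.239·log₂(0.239) = 0.4935
Sum ≈ 2.4318 → 2.432 bits.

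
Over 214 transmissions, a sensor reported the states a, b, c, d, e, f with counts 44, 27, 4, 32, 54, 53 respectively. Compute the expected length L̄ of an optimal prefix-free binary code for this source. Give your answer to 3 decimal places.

2.439 bits/symbol

Probabilities are the counts divided by 214.
Repeatedly combine the two least-probable nodes; the expected code length is the sum of the merged weights.
merge 2/107 + 27/214 → 31/214
merge 31/214 + 16/107 → 63/214
merge 22/107 + 53/214 → 97/214
merge 27/107 + 63/214 → 117/214
merge 97/214 + 117/214 → 1
L = 31/214 + 63/214 + 97/214 + 117/214 + 1 = 261/107 ≈ 2.439 bits/symbol.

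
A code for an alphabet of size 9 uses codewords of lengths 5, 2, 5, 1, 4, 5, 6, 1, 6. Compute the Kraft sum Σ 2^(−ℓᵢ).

1.4375

With common denominator 2^6 = 64: Σ 2^(−ℓᵢ) = 2/64 + 16/64 + 2/64 + 32/64 + 4/64 + 2/64 + 1/64 + 32/64 + 1/64 = 92/64 = 1.4375.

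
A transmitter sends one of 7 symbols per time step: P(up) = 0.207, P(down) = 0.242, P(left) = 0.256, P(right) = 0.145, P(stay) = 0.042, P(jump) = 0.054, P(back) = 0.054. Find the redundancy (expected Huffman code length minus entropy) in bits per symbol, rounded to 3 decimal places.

Entropy H = −Σ p log₂ p ≈ 2.5198 bits.
Huffman merges: 21/500+27/500→12/125; 27/500+12/125→3/20; 29/200+3/20→59/200; 207/1000+121/500→449/1000; 32/125+59/200→551/1000; 449/1000+551/1000→1. L = 2541/1000 ≈ 2.5410.
L − H = 2.5410 − 2.5198 = 0.021 bits.

0.021 bits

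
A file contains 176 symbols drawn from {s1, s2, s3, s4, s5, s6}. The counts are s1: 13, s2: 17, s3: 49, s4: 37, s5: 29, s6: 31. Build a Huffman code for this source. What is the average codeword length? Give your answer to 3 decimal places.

Probabilities are the counts divided by 176.
Repeatedly combine the two least-probable nodes; the expected code length is the sum of the merged weights.
merge 13/176 + 17/176 → 15/88
merge 29/176 + 15/88 → 59/176
merge 31/176 + 37/176 → 17/44
merge 49/176 + 59/176 → 27/44
merge 17/44 + 27/44 → 1
L = 15/88 + 59/176 + 17/44 + 27/44 + 1 = 441/176 ≈ 2.506 bits/symbol.

2.506 bits/symbol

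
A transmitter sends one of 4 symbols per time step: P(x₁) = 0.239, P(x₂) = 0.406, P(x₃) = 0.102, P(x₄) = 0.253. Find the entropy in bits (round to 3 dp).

1.859 bits

H = −Σ pᵢ log₂ pᵢ.
−0.239·log₂(0.239) = 0.4935
−0.406·log₂(0.406) = 0.5280
−0.102·log₂(0.102) = 0.3359
−0.253·log₂(0.253) = 0.5016
Sum ≈ 1.8591 → 1.859 bits.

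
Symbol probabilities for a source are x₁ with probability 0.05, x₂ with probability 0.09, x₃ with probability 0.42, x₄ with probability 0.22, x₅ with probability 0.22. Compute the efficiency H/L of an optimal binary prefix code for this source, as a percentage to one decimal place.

Entropy H = −Σ p log₂ p ≈ 2.0155 bits.
Huffman merges: 1/20+9/100→7/50; 7/50+11/50→9/25; 11/50+9/25→29/50; 21/50+29/50→1. L = 52/25 ≈ 2.0800.
Efficiency = H/L = 2.0155/2.0800 = 96.9%.

96.9%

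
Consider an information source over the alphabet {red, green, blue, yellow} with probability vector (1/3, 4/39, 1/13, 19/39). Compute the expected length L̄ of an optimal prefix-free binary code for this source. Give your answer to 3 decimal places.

1.692 bits/symbol

Repeatedly combine the two least-probable nodes; the expected code length is the sum of the merged weights.
merge 1/13 + 4/39 → 7/39
merge 7/39 + 1/3 → 20/39
merge 19/39 + 20/39 → 1
L = 7/39 + 20/39 + 1 = 22/13 ≈ 1.692 bits/symbol.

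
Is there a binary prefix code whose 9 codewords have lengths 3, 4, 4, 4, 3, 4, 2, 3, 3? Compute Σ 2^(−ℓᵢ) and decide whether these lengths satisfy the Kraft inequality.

1; yes

With common denominator 2^4 = 16: Σ 2^(−ℓᵢ) = 2/16 + 1/16 + 1/16 + 1/16 + 2/16 + 1/16 + 4/16 + 2/16 + 2/16 = 16/16 = 1.
Kraft's inequality requires Σ ≤ 1; here Σ = 1 ≤ 1, so such a prefix code exists.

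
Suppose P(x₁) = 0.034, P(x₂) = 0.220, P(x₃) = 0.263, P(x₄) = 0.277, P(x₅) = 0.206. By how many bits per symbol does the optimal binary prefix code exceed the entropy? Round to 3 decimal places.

0.104 bits

Entropy H = −Σ p log₂ p ≈ 2.1358 bits.
Huffman merges: 17/500+103/500→6/25; 11/50+6/25→23/50; 263/1000+277/1000→27/50; 23/50+27/50→1. L = 56/25 ≈ 2.2400.
L − H = 2.2400 − 2.1358 = 0.104 bits.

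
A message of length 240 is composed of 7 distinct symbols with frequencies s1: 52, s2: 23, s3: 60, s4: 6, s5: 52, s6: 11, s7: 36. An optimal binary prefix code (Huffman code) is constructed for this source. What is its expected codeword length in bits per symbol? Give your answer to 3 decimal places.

2.554 bits/symbol

Probabilities are the counts divided by 240.
Repeatedly combine the two least-probable nodes; the expected code length is the sum of the merged weights.
merge 1/40 + 11/240 → 17/240
merge 17/240 + 23/240 → 1/6
merge 3/20 + 1/6 → 19/60
merge 13/60 + 13/60 → 13/30
merge 1/4 + 19/60 → 17/30
merge 13/30 + 17/30 → 1
L = 17/240 + 1/6 + 19/60 + 13/30 + 17/30 + 1 = 613/240 ≈ 2.554 bits/symbol.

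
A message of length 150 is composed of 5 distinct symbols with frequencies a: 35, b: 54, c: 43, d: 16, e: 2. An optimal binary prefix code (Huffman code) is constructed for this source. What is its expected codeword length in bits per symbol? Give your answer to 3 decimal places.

Probabilities are the counts divided by 150.
Repeatedly combine the two least-probable nodes; the expected code length is the sum of the merged weights.
merge 1/75 + 8/75 → 3/25
merge 3/25 + 7/30 → 53/150
merge 43/150 + 53/150 → 16/25
merge 9/25 + 16/25 → 1
L = 3/25 + 53/150 + 16/25 + 1 = 317/150 ≈ 2.113 bits/symbol.

2.113 bits/symbol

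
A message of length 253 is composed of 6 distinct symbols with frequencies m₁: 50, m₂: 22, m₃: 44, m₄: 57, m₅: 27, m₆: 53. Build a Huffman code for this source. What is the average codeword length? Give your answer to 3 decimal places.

Probabilities are the counts divided by 253.
Repeatedly combine the two least-probable nodes; the expected code length is the sum of the merged weights.
merge 2/23 + 27/253 → 49/253
merge 4/23 + 49/253 → 93/253
merge 50/253 + 53/253 → 103/253
merge 57/253 + 93/253 → 150/253
merge 103/253 + 150/253 → 1
L = 49/253 + 93/253 + 103/253 + 150/253 + 1 = 648/253 ≈ 2.561 bits/symbol.

2.561 bits/symbol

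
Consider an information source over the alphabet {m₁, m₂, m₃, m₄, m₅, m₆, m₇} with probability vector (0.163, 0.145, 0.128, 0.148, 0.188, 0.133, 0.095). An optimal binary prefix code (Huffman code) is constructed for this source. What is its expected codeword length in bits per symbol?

Repeatedly combine the two least-probable nodes; the expected code length is the sum of the merged weights.
merge 19/200 + 16/125 → 223/1000
merge 133/1000 + 29/200 → 139/500
merge 37/250 + 163/1000 → 311/1000
merge 47/250 + 223/1000 → 411/1000
merge 139/500 + 311/1000 → 589/1000
merge 411/1000 + 589/1000 → 1
L = 223/1000 + 139/500 + 311/1000 + 411/1000 + 589/1000 + 1 = 703/250 = 2.812 bits/symbol.

2.812 bits/symbol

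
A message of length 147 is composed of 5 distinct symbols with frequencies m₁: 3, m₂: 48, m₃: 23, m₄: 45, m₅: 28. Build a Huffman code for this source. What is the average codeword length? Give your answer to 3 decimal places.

2.177 bits/symbol

Probabilities are the counts divided by 147.
Repeatedly combine the two least-probable nodes; the expected code length is the sum of the merged weights.
merge 1/49 + 23/147 → 26/147
merge 26/147 + 4/21 → 18/49
merge 15/49 + 16/49 → 31/49
merge 18/49 + 31/49 → 1
L = 26/147 + 18/49 + 31/49 + 1 = 320/147 ≈ 2.177 bits/symbol.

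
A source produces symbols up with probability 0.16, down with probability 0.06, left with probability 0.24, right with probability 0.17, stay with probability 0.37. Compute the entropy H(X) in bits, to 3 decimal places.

H = −Σ pᵢ log₂ pᵢ.
−0.16·log₂(0.16) = 0.4230
−0.06·log₂(0.06) = 0.2435
−0.24·log₂(0.24) = 0.4941
−0.17·log₂(0.17) = 0.4346
−0.37·log₂(0.37) = 0.5307
Sum ≈ 2.1260 → 2.126 bits.

2.126 bits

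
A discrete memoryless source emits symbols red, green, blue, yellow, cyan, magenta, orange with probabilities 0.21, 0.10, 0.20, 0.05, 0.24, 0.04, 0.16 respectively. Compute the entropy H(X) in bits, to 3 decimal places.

2.588 bits

H = −Σ pᵢ log₂ pᵢ.
−0.21·log₂(0.21) = 0.4728
−0.10·log₂(0.10) = 0.3322
−0.20·log₂(0.20) = 0.4644
−0.05·log₂(0.05) = 0.2161
−0.24·log₂(0.24) = 0.4941
−0.04·log₂(0.04) = 0.1858
−0.16·log₂(0.16) = 0.4230
Sum ≈ 2.5884 → 2.588 bits.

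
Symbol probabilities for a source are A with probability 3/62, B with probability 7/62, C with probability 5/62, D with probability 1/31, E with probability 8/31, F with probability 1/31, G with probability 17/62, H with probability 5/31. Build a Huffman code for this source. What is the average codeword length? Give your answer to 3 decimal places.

2.645 bits/symbol

Repeatedly combine the two least-probable nodes; the expected code length is the sum of the merged weights.
merge 1/31 + 1/31 → 2/31
merge 3/62 + 2/31 → 7/62
merge 5/62 + 7/62 → 6/31
merge 7/62 + 5/31 → 17/62
merge 6/31 + 8/31 → 14/31
merge 17/62 + 17/62 → 17/31
merge 14/31 + 17/31 → 1
L = 2/31 + 7/62 + 6/31 + 17/62 + 14/31 + 17/31 + 1 = 82/31 ≈ 2.645 bits/symbol.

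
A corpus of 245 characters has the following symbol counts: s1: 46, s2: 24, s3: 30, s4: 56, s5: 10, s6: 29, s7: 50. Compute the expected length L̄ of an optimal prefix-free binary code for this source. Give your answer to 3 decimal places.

Probabilities are the counts divided by 245.
Repeatedly combine the two least-probable nodes; the expected code length is the sum of the merged weights.
merge 2/49 + 24/245 → 34/245
merge 29/245 + 6/49 → 59/245
merge 34/245 + 46/245 → 16/49
merge 10/49 + 8/35 → 106/245
merge 59/245 + 16/49 → 139/245
merge 106/245 + 139/245 → 1
L = 34/245 + 59/245 + 16/49 + 106/245 + 139/245 + 1 = 663/245 ≈ 2.706 bits/symbol.

2.706 bits/symbol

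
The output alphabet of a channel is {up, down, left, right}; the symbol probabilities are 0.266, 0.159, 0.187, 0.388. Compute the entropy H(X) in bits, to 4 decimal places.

H = −Σ pᵢ log₂ pᵢ.
−0.266·log₂(0.266) = 0.5082
−0.159·log₂(0.159) = 0.4218
−0.187·log₂(0.187) = 0.4523
−0.388·log₂(0.388) = 0.5300
Sum ≈ 1.9123 → 1.9123 bits.

1.9123 bits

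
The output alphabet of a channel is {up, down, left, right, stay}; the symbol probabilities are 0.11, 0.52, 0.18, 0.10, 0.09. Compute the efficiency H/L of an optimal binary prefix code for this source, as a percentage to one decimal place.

98.5%

Entropy H = −Σ p log₂ p ≈ 1.9310 bits.
Huffman merges: 9/100+1/10→19/100; 11/100+9/50→29/100; 19/100+29/100→12/25; 12/25+13/25→1. L = 49/25 ≈ 1.9600.
Efficiency = H/L = 1.9310/1.9600 = 98.5%.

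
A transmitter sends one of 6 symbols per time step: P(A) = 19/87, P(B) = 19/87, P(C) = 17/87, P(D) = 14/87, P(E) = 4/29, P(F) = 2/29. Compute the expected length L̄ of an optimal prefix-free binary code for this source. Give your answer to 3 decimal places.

2.563 bits/symbol

Repeatedly combine the two least-probable nodes; the expected code length is the sum of the merged weights.
merge 2/29 + 4/29 → 6/29
merge 14/87 + 17/87 → 31/87
merge 6/29 + 19/87 → 37/87
merge 19/87 + 31/87 → 50/87
merge 37/87 + 50/87 → 1
L = 6/29 + 31/87 + 37/87 + 50/87 + 1 = 223/87 ≈ 2.563 bits/symbol.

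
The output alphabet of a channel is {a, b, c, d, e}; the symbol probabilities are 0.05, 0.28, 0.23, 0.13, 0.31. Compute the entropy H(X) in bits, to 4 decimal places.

H = −Σ pᵢ log₂ pᵢ.
−0.05·log₂(0.05) = 0.2161
−0.28·log₂(0.28) = 0.5142
−0.23·log₂(0.23) = 0.4877
−0.13·log₂(0.13) = 0.3826
−0.31·log₂(0.31) = 0.5238
Sum ≈ 2.1244 → 2.1244 bits.

2.1244 bits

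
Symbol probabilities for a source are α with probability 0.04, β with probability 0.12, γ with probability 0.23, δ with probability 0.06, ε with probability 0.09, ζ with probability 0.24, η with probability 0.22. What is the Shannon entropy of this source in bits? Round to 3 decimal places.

2.571 bits

H = −Σ pᵢ log₂ pᵢ.
−0.04·log₂(0.04) = 0.1858
−0.12·log₂(0.12) = 0.3671
−0.23·log₂(0.23) = 0.4877
−0.06·log₂(0.06) = 0.2435
−0.09·log₂(0.09) = 0.3127
−0.24·log₂(0.24) = 0.4941
−0.22·log₂(0.22) = 0.4806
Sum ≈ 2.5714 → 2.571 bits.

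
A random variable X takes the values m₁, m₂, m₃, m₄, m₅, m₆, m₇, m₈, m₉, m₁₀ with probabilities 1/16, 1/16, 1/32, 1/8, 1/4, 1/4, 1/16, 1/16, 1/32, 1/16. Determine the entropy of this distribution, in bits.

2.9375 bits

Each probability is a power of 1/2, so log₂(1/p) is an integer.
H = Σ p·log₂(1/p) = 1/16·4 + 1/16·4 + 1/32·5 + 1/8·3 + 1/4·2 + 1/4·2 + 1/16·4 + 1/16·4 + 1/32·5 + 1/16·4 = 2.9375 bits.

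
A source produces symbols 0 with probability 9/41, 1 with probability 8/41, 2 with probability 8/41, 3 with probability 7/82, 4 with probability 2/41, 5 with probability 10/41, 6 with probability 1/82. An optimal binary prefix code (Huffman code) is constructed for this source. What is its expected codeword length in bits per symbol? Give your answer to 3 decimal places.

Repeatedly combine the two least-probable nodes; the expected code length is the sum of the merged weights.
merge 1/82 + 2/41 → 5/82
merge 5/82 + 7/82 → 6/41
merge 6/41 + 8/41 → 14/41
merge 8/41 + 9/41 → 17/41
merge 10/41 + 14/41 → 24/41
merge 17/41 + 24/41 → 1
L = 5/82 + 6/41 + 14/41 + 17/41 + 24/41 + 1 = 209/82 ≈ 2.549 bits/symbol.

2.549 bits/symbol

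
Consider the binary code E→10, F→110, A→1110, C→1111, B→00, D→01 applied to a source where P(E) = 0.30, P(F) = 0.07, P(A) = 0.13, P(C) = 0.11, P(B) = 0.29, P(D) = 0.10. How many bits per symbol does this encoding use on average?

L̄ = Σ pᵢ·ℓᵢ = 0.30·2 + 0.07·3 + 0.13·4 + 0.11·4 + 0.29·2 + 0.10·2 = 2.55 bits/symbol.

2.55 bits/symbol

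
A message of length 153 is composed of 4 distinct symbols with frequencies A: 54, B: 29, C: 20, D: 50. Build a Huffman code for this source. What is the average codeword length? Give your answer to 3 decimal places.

Probabilities are the counts divided by 153.
Repeatedly combine the two least-probable nodes; the expected code length is the sum of the merged weights.
merge 20/153 + 29/153 → 49/153
merge 49/153 + 50/153 → 11/17
merge 6/17 + 11/17 → 1
L = 49/153 + 11/17 + 1 = 301/153 ≈ 1.967 bits/symbol.

1.967 bits/symbol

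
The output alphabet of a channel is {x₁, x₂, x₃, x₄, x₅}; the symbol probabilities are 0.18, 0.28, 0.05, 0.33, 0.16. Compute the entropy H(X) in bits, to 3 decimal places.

H = −Σ pᵢ log₂ pᵢ.
−0.18·log₂(0.18) = 0.4453
−0.28·log₂(0.28) = 0.5142
−0.05·log₂(0.05) = 0.2161
−0.33·log₂(0.33) = 0.5278
−0.16·log₂(0.16) = 0.4230
Sum ≈ 2.1265 → 2.126 bits.

2.126 bits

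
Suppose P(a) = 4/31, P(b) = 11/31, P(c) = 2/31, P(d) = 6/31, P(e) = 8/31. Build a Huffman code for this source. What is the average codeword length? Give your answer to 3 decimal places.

Repeatedly combine the two least-probable nodes; the expected code length is the sum of the merged weights.
merge 2/31 + 4/31 → 6/31
merge 6/31 + 6/31 → 12/31
merge 8/31 + 11/31 → 19/31
merge 12/31 + 19/31 → 1
L = 6/31 + 12/31 + 19/31 + 1 = 68/31 ≈ 2.194 bits/symbol.

2.194 bits/symbol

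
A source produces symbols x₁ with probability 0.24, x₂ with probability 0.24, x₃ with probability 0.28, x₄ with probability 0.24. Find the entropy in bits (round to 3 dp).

H = −Σ pᵢ log₂ pᵢ.
−0.24·log₂(0.24) = 0.4941
−0.24·log₂(0.24) = 0.4941
−0.28·log₂(0.28) = 0.5142
−0.24·log₂(0.24) = 0.4941
Sum ≈ 1.9966 → 1.997 bits.

1.997 bits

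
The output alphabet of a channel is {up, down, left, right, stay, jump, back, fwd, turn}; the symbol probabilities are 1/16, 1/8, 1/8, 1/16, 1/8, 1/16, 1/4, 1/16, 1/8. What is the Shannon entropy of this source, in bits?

3 bits

Each probability is a power of 1/2, so log₂(1/p) is an integer.
H = Σ p·log₂(1/p) = 1/16·4 + 1/8·3 + 1/8·3 + 1/16·4 + 1/8·3 + 1/16·4 + 1/4·2 + 1/16·4 + 1/8·3 = 3 bits.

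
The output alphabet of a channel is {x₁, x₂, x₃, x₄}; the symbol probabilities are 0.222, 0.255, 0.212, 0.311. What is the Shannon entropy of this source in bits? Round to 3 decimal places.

1.983 bits

H = −Σ pᵢ log₂ pᵢ.
−0.222·log₂(0.222) = 0.4820
−0.255·log₂(0.255) = 0.5027
−0.212·log₂(0.212) = 0.4744
−0.311·log₂(0.311) = 0.5240
Sum ≈ 1.9832 → 1.983 bits.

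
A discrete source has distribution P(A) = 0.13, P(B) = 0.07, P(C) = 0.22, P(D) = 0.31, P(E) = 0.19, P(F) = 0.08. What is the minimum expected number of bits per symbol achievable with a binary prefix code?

2.43 bits/symbol

Repeatedly combine the two least-probable nodes; the expected code length is the sum of the merged weights.
merge 7/100 + 2/25 → 3/20
merge 13/100 + 3/20 → 7/25
merge 19/100 + 11/50 → 41/100
merge 7/25 + 31/100 → 59/100
merge 41/100 + 59/100 → 1
L = 3/20 + 7/25 + 41/100 + 59/100 + 1 = 243/100 = 2.43 bits/symbol.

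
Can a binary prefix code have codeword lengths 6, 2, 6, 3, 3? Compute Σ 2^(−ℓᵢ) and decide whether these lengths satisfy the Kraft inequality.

With common denominator 2^6 = 64: Σ 2^(−ℓᵢ) = 1/64 + 16/64 + 1/64 + 8/64 + 8/64 = 34/64 = 0.53125.
Kraft's inequality requires Σ ≤ 1; here Σ = 0.53125 ≤ 1, so such a prefix code exists.

0.53125; yes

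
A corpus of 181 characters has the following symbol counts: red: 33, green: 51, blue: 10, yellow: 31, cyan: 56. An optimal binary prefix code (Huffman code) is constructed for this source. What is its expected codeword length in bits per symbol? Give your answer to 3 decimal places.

2.227 bits/symbol

Probabilities are the counts divided by 181.
Repeatedly combine the two least-probable nodes; the expected code length is the sum of the merged weights.
merge 10/181 + 31/181 → 41/181
merge 33/181 + 41/181 → 74/181
merge 51/181 + 56/181 → 107/181
merge 74/181 + 107/181 → 1
L = 41/181 + 74/181 + 107/181 + 1 = 403/181 ≈ 2.227 bits/symbol.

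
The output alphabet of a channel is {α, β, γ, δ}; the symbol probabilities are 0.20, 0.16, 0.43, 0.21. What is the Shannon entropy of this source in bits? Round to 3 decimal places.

1.884 bits

H = −Σ pᵢ log₂ pᵢ.
−0.20·log₂(0.20) = 0.4644
−0.16·log₂(0.16) = 0.4230
−0.43·log₂(0.43) = 0.5236
−0.21·log₂(0.21) = 0.4728
Sum ≈ 1.8838 → 1.884 bits.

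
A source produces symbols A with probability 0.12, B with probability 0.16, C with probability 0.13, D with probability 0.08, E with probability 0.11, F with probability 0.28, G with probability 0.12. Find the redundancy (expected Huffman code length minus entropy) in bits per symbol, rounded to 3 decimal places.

Entropy H = −Σ p log₂ p ≈ 2.6958 bits.
Huffman merges: 2/25+11/100→19/100; 3/25+3/25→6/25; 13/100+4/25→29/100; 19/100+6/25→43/100; 7/25+29/100→57/100; 43/100+57/100→1. L = 68/25 ≈ 2.7200.
L − H = 2.7200 − 2.6958 = 0.024 bits.

0.024 bits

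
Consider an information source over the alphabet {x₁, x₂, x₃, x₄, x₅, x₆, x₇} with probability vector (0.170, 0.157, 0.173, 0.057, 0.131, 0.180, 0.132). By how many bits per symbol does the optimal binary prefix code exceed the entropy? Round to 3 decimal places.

Entropy H = −Σ p log₂ p ≈ 2.7425 bits.
Huffman merges: 57/1000+131/1000→47/250; 33/250+157/1000→289/1000; 17/100+173/1000→343/1000; 9/50+47/250→46/125; 289/1000+343/1000→79/125; 46/125+79/125→1. L = 141/50 ≈ 2.8200.
L − H = 2.8200 − 2.7425 = 0.078 bits.

0.078 bits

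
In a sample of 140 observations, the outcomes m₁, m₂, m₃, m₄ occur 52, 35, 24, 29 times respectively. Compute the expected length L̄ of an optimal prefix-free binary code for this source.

Probabilities are the counts divided by 140.
Repeatedly combine the two least-probable nodes; the expected code length is the sum of the merged weights.
merge 6/35 + 29/140 → 53/140
merge 1/4 + 13/35 → 87/140
merge 53/140 + 87/140 → 1
L = 53/140 + 87/140 + 1 = 2 bits/symbol.

2 bits/symbol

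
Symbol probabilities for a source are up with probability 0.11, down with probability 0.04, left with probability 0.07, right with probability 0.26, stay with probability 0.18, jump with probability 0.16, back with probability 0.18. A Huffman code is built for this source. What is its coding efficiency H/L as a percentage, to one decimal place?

98.3%

Entropy H = −Σ p log₂ p ≈ 2.6235 bits.
Huffman merges: 1/25+7/100→11/100; 11/100+11/100→11/50; 4/25+9/50→17/50; 9/50+11/50→2/5; 13/50+17/50→3/5; 2/5+3/5→1. L = 267/100 ≈ 2.6700.
Efficiency = H/L = 2.6235/2.6700 = 98.3%.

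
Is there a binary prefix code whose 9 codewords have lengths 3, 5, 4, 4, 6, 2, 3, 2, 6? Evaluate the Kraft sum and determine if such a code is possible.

With common denominator 2^6 = 64: Σ 2^(−ℓᵢ) = 8/64 + 2/64 + 4/64 + 4/64 + 1/64 + 16/64 + 8/64 + 16/64 + 1/64 = 60/64 = 0.9375.
Kraft's inequality requires Σ ≤ 1; here Σ = 0.9375 ≤ 1, so such a prefix code exists.

0.9375; yes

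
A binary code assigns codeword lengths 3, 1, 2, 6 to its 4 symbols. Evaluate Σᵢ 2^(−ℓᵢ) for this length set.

0.890625

With common denominator 2^6 = 64: Σ 2^(−ℓᵢ) = 8/64 + 32/64 + 16/64 + 1/64 = 57/64 = 0.890625.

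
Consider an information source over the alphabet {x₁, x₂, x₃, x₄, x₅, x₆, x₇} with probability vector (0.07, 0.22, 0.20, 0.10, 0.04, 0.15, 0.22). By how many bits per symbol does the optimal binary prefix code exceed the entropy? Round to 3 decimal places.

Entropy H = −Σ p log₂ p ≈ 2.6226 bits.
Huffman merges: 1/25+7/100→11/100; 1/10+11/100→21/100; 3/20+1/5→7/20; 21/100+11/50→43/100; 11/50+7/20→57/100; 43/100+57/100→1. L = 267/100 ≈ 2.6700.
L − H = 2.6700 − 2.6226 = 0.047 bits.

0.047 bits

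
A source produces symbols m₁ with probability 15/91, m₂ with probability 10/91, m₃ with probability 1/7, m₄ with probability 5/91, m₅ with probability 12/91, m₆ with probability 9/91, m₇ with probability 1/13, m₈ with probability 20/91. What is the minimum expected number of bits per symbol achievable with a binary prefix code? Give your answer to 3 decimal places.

Repeatedly combine the two least-probable nodes; the expected code length is the sum of the merged weights.
merge 5/91 + 1/13 → 12/91
merge 9/91 + 10/91 → 19/91
merge 12/91 + 12/91 → 24/91
merge 1/7 + 15/91 → 4/13
merge 19/91 + 20/91 → 3/7
merge 24/91 + 4/13 → 4/7
merge 3/7 + 4/7 → 1
L = 12/91 + 19/91 + 24/91 + 4/13 + 3/7 + 4/7 + 1 = 265/91 ≈ 2.912 bits/symbol.

2.912 bits/symbol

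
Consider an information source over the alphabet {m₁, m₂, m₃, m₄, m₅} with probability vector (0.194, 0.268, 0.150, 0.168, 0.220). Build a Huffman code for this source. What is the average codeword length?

Repeatedly combine the two least-probable nodes; the expected code length is the sum of the merged weights.
merge 3/20 + 21/125 → 159/500
merge 97/500 + 11/50 → 207/500
merge 67/250 + 159/500 → 293/500
merge 207/500 + 293/500 → 1
L = 159/500 + 207/500 + 293/500 + 1 = 1159/500 = 2.318 bits/symbol.

2.318 bits/symbol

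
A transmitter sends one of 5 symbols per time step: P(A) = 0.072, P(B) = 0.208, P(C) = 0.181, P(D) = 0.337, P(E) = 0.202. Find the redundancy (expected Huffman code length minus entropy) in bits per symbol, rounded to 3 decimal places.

0.067 bits

Entropy H = −Σ p log₂ p ≈ 2.1858 bits.
Huffman merges: 9/125+181/1000→253/1000; 101/500+26/125→41/100; 253/1000+337/1000→59/100; 41/100+59/100→1. L = 2253/1000 ≈ 2.2530.
L − H = 2.2530 − 2.1858 = 0.067 bits.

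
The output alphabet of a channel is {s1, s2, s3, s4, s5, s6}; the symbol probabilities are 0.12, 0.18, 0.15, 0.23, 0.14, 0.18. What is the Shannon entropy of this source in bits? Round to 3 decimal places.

2.553 bits

H = −Σ pᵢ log₂ pᵢ.
−0.12·log₂(0.12) = 0.3671
−0.18·log₂(0.18) = 0.4453
−0.15·log₂(0.15) = 0.4105
−0.23·log₂(0.23) = 0.4877
−0.14·log₂(0.14) = 0.3971
−0.18·log₂(0.18) = 0.4453
Sum ≈ 2.5530 → 2.553 bits.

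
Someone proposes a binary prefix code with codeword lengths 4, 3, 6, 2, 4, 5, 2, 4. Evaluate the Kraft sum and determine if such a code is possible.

0.859375; yes

With common denominator 2^6 = 64: Σ 2^(−ℓᵢ) = 4/64 + 8/64 + 1/64 + 16/64 + 4/64 + 2/64 + 16/64 + 4/64 = 55/64 = 0.859375.
Kraft's inequality requires Σ ≤ 1; here Σ = 0.859375 ≤ 1, so such a prefix code exists.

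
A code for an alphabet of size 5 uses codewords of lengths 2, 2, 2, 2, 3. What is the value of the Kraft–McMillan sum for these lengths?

1.125

With common denominator 2^3 = 8: Σ 2^(−ℓᵢ) = 2/8 + 2/8 + 2/8 + 2/8 + 1/8 = 9/8 = 1.125.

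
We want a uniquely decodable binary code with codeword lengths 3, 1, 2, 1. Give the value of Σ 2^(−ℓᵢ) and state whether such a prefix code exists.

With common denominator 2^3 = 8: Σ 2^(−ℓᵢ) = 1/8 + 4/8 + 2/8 + 4/8 = 11/8 = 1.375.
Kraft's inequality requires Σ ≤ 1; here Σ = 1.375 > 1, so no such prefix code exists.

1.375; no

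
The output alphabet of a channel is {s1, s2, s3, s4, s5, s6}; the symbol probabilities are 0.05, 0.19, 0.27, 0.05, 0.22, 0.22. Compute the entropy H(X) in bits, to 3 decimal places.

H = −Σ pᵢ log₂ pᵢ.
−0.05·log₂(0.05) = 0.2161
−0.19·log₂(0.19) = 0.4552
−0.27·log₂(0.27) = 0.5100
−0.05·log₂(0.05) = 0.2161
−0.22·log₂(0.22) = 0.4806
−0.22·log₂(0.22) = 0.4806
Sum ≈ 2.3586 → 2.359 bits.

2.359 bits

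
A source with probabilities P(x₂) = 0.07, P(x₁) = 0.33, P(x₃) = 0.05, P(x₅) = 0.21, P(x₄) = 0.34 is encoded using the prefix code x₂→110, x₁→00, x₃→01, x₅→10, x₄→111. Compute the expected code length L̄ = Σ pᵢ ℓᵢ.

L̄ = Σ pᵢ·ℓᵢ = 0.07·3 + 0.33·2 + 0.05·2 + 0.21·2 + 0.34·3 = 2.41 bits/symbol.

2.41 bits/symbol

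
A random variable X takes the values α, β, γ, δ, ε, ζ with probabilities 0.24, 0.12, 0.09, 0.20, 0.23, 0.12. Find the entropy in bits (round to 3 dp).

H = −Σ pᵢ log₂ pᵢ.
−0.24·log₂(0.24) = 0.4941
−0.12·log₂(0.12) = 0.3671
−0.09·log₂(0.09) = 0.3127
−0.20·log₂(0.20) = 0.4644
−0.23·log₂(0.23) = 0.4877
−0.12·log₂(0.12) = 0.3671
Sum ≈ 2.4930 → 2.493 bits.

2.493 bits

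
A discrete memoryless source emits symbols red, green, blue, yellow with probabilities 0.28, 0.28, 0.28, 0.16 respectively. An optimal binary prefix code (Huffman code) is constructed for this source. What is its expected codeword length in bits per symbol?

2 bits/symbol

Repeatedly combine the two least-probable nodes; the expected code length is the sum of the merged weights.
merge 4/25 + 7/25 → 11/25
merge 7/25 + 7/25 → 14/25
merge 11/25 + 14/25 → 1
L = 11/25 + 14/25 + 1 = 2 bits/symbol.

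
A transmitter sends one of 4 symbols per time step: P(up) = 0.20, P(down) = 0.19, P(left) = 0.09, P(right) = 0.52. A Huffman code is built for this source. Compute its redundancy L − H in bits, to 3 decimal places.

0.037 bits

Entropy H = −Σ p log₂ p ≈ 1.7228 bits.
Huffman merges: 9/100+19/100→7/25; 1/5+7/25→12/25; 12/25+13/25→1. L = 44/25 ≈ 1.7600.
L − H = 1.7600 − 1.7228 = 0.037 bits.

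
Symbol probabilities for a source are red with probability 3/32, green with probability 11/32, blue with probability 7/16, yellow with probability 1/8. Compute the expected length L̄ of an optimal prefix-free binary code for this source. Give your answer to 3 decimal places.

Repeatedly combine the two least-probable nodes; the expected code length is the sum of the merged weights.
merge 3/32 + 1/8 → 7/32
merge 7/32 + 11/32 → 9/16
merge 7/16 + 9/16 → 1
L = 7/32 + 9/16 + 1 = 57/32 ≈ 1.781 bits/symbol.

1.781 bits/symbol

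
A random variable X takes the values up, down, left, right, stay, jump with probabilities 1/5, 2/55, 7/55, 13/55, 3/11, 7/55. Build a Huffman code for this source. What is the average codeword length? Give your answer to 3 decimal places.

2.455 bits/symbol

Repeatedly combine the two least-probable nodes; the expected code length is the sum of the merged weights.
merge 2/55 + 7/55 → 9/55
merge 7/55 + 9/55 → 16/55
merge 1/5 + 13/55 → 24/55
merge 3/11 + 16/55 → 31/55
merge 24/55 + 31/55 → 1
L = 9/55 + 16/55 + 24/55 + 31/55 + 1 = 27/11 ≈ 2.455 bits/symbol.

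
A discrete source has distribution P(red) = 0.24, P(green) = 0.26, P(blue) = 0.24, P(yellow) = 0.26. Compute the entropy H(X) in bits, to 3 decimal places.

1.999 bits

H = −Σ pᵢ log₂ pᵢ.
−0.24·log₂(0.24) = 0.4941
−0.26·log₂(0.26) = 0.5053
−0.24·log₂(0.24) = 0.4941
−0.26·log₂(0.26) = 0.5053
Sum ≈ 1.9988 → 1.999 bits.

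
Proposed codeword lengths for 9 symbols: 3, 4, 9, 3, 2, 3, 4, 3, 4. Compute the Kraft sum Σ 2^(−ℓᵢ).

With common denominator 2^9 = 512: Σ 2^(−ℓᵢ) = 64/512 + 32/512 + 1/512 + 64/512 + 128/512 + 64/512 + 32/512 + 64/512 + 32/512 = 481/512 = 0.939453125.

0.939453125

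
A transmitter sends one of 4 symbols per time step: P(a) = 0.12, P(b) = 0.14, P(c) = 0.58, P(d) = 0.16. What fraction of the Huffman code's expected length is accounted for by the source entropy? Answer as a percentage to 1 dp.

97.8%

Entropy H = −Σ p log₂ p ≈ 1.6430 bits.
Huffman merges: 3/25+7/50→13/50; 4/25+13/50→21/50; 21/50+29/50→1. L = 42/25 ≈ 1.6800.
Efficiency = H/L = 1.6430/1.6800 = 97.8%.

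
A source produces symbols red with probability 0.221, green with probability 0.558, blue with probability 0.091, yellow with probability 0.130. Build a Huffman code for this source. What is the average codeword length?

1.663 bits/symbol

Repeatedly combine the two least-probable nodes; the expected code length is the sum of the merged weights.
merge 91/1000 + 13/100 → 221/1000
merge 221/1000 + 221/1000 → 221/500
merge 221/500 + 279/500 → 1
L = 221/1000 + 221/500 + 1 = 1663/1000 = 1.663 bits/symbol.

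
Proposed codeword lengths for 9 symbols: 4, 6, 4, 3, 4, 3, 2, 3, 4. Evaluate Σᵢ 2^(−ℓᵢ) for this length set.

0.890625

With common denominator 2^6 = 64: Σ 2^(−ℓᵢ) = 4/64 + 1/64 + 4/64 + 8/64 + 4/64 + 8/64 + 16/64 + 8/64 + 4/64 = 57/64 = 0.890625.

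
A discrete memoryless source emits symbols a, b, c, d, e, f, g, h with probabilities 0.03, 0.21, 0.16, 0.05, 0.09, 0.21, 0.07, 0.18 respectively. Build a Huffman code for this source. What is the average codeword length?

2.81 bits/symbol

Repeatedly combine the two least-probable nodes; the expected code length is the sum of the merged weights.
merge 3/100 + 1/20 → 2/25
merge 7/100 + 2/25 → 3/20
merge 9/100 + 3/20 → 6/25
merge 4/25 + 9/50 → 17/50
merge 21/100 + 21/100 → 21/50
merge 6/25 + 17/50 → 29/50
merge 21/50 + 29/50 → 1
L = 2/25 + 3/20 + 6/25 + 17/50 + 21/50 + 29/50 + 1 = 281/100 = 2.81 bits/symbol.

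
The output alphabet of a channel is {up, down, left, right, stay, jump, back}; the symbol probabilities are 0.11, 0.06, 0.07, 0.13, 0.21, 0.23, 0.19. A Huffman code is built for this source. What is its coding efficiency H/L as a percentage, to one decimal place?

98.9%

Entropy H = −Σ p log₂ p ≈ 2.6607 bits.
Huffman merges: 3/50+7/100→13/100; 11/100+13/100→6/25; 13/100+19/100→8/25; 21/100+23/100→11/25; 6/25+8/25→14/25; 11/25+14/25→1. L = 269/100 ≈ 2.6900.
Efficiency = H/L = 2.6607/2.6900 = 98.9%.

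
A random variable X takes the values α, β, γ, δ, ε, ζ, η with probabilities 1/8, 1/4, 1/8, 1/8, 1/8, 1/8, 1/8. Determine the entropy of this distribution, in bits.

2.75 bits

Each probability is a power of 1/2, so log₂(1/p) is an integer.
H = Σ p·log₂(1/p) = 1/8·3 + 1/4·2 + 1/8·3 + 1/8·3 + 1/8·3 + 1/8·3 + 1/8·3 = 2.75 bits.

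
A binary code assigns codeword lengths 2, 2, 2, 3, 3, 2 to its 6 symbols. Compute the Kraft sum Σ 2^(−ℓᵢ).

With common denominator 2^3 = 8: Σ 2^(−ℓᵢ) = 2/8 + 2/8 + 2/8 + 1/8 + 1/8 + 2/8 = 10/8 = 1.25.

1.25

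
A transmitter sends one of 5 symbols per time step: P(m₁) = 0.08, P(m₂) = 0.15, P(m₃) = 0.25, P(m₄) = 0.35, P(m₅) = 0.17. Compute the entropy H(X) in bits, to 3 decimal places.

H = −Σ pᵢ log₂ pᵢ.
−0.08·log₂(0.08) = 0.2915
−0.15·log₂(0.15) = 0.4105
−0.25·log₂(0.25) = 0.5000
−0.35·log₂(0.35) = 0.5301
−0.17·log₂(0.17) = 0.4346
Sum ≈ 2.1667 → 2.167 bits.

2.167 bits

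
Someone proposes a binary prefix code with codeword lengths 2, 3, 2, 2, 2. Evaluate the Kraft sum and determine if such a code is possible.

1.125; no

With common denominator 2^3 = 8: Σ 2^(−ℓᵢ) = 2/8 + 1/8 + 2/8 + 2/8 + 2/8 = 9/8 = 1.125.
Kraft's inequality requires Σ ≤ 1; here Σ = 1.125 > 1, so no such prefix code exists.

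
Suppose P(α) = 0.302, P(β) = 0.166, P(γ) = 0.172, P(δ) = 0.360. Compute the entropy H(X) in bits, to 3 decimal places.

H = −Σ pᵢ log₂ pᵢ.
−0.302·log₂(0.302) = 0.5217
−0.166·log₂(0.166) = 0.4301
−0.172·log₂(0.172) = 0.4368
−0.360·log₂(0.360) = 0.5306
Sum ≈ 1.9191 → 1.919 bits.

1.919 bits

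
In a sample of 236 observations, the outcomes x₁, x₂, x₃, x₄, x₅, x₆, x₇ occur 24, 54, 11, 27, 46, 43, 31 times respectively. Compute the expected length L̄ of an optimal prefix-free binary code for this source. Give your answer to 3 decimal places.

Probabilities are the counts divided by 236.
Repeatedly combine the two least-probable nodes; the expected code length is the sum of the merged weights.
merge 11/236 + 6/59 → 35/236
merge 27/236 + 31/236 → 29/118
merge 35/236 + 43/236 → 39/118
merge 23/118 + 27/118 → 25/59
merge 29/118 + 39/118 → 34/59
merge 25/59 + 34/59 → 1
L = 35/236 + 29/118 + 39/118 + 25/59 + 34/59 + 1 = 643/236 ≈ 2.725 bits/symbol.

2.725 bits/symbol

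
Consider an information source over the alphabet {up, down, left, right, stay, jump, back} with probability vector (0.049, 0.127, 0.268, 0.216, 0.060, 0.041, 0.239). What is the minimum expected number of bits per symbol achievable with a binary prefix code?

Repeatedly combine the two least-probable nodes; the expected code length is the sum of the merged weights.
merge 41/1000 + 49/1000 → 9/100
merge 3/50 + 9/100 → 3/20
merge 127/1000 + 3/20 → 277/1000
merge 27/125 + 239/1000 → 91/200
merge 67/250 + 277/1000 → 109/200
merge 91/200 + 109/200 → 1
L = 9/100 + 3/20 + 277/1000 + 91/200 + 109/200 + 1 = 2517/1000 = 2.517 bits/symbol.

2.517 bits/symbol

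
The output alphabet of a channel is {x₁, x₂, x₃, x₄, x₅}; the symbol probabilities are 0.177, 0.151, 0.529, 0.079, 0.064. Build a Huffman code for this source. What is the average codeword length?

1.908 bits/symbol

Repeatedly combine the two least-probable nodes; the expected code length is the sum of the merged weights.
merge 8/125 + 79/1000 → 143/1000
merge 143/1000 + 151/1000 → 147/500
merge 177/1000 + 147/500 → 471/1000
merge 471/1000 + 529/1000 → 1
L = 143/1000 + 147/500 + 471/1000 + 1 = 477/250 = 1.908 bits/symbol.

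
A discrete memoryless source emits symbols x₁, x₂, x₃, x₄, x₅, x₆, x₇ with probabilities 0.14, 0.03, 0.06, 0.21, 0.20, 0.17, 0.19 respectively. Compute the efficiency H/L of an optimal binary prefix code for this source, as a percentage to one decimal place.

Entropy H = −Σ p log₂ p ≈ 2.6194 bits.
Huffman merges: 3/100+3/50→9/100; 9/100+7/50→23/100; 17/100+19/100→9/25; 1/5+21/100→41/100; 23/100+9/25→59/100; 41/100+59/100→1. L = 67/25 ≈ 2.6800.
Efficiency = H/L = 2.6194/2.6800 = 97.7%.

97.7%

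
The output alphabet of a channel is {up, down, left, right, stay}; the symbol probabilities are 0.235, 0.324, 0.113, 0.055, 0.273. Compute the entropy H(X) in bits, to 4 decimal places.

2.1147 bits

H = −Σ pᵢ log₂ pᵢ.
−0.235·log₂(0.235) = 0.4910
−0.324·log₂(0.324) = 0.5268
−0.113·log₂(0.113) = 0.3555
−0.055·log₂(0.055) = 0.2301
−0.273·log₂(0.273) = 0.5113
Sum ≈ 2.1147 → 2.1147 bits.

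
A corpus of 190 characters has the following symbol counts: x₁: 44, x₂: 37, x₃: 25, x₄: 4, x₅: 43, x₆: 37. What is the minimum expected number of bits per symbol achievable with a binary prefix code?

Probabilities are the counts divided by 190.
Repeatedly combine the two least-probable nodes; the expected code length is the sum of the merged weights.
merge 2/95 + 5/38 → 29/190
merge 29/190 + 37/190 → 33/95
merge 37/190 + 43/190 → 8/19
merge 22/95 + 33/95 → 11/19
merge 8/19 + 11/19 → 1
L = 29/190 + 33/95 + 8/19 + 11/19 + 1 = 5/2 = 2.5 bits/symbol.

2.5 bits/symbol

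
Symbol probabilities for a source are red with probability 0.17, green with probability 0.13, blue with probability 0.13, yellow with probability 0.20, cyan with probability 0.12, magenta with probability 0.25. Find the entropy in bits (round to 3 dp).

H = −Σ pᵢ log₂ pᵢ.
−0.17·log₂(0.17) = 0.4346
−0.13·log₂(0.13) = 0.3826
−0.13·log₂(0.13) = 0.3826
−0.20·log₂(0.20) = 0.4644
−0.12·log₂(0.12) = 0.3671
−0.25·log₂(0.25) = 0.5000
Sum ≈ 2.5313 → 2.531 bits.

2.531 bits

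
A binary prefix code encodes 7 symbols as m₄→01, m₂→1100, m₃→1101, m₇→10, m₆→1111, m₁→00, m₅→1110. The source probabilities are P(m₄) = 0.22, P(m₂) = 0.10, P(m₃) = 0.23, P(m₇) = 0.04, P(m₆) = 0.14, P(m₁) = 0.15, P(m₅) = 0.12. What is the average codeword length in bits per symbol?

3.18 bits/symbol

L̄ = Σ pᵢ·ℓᵢ = 0.22·2 + 0.10·4 + 0.23·4 + 0.04·2 + 0.14·4 + 0.15·2 + 0.12·4 = 3.18 bits/symbol.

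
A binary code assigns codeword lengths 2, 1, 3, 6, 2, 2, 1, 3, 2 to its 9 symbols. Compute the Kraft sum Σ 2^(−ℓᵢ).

With common denominator 2^6 = 64: Σ 2^(−ℓᵢ) = 16/64 + 32/64 + 8/64 + 1/64 + 16/64 + 16/64 + 32/64 + 8/64 + 16/64 = 145/64 = 2.265625.

2.265625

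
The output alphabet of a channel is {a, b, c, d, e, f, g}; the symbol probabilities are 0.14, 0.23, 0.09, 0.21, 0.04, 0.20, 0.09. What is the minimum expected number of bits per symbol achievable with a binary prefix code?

Repeatedly combine the two least-probable nodes; the expected code length is the sum of the merged weights.
merge 1/25 + 9/100 → 13/100
merge 9/100 + 13/100 → 11/50
merge 7/50 + 1/5 → 17/50
merge 21/100 + 11/50 → 43/100
merge 23/100 + 17/50 → 57/100
merge 43/100 + 57/100 → 1
L = 13/100 + 11/50 + 17/50 + 43/100 + 57/100 + 1 = 269/100 = 2.69 bits/symbol.

2.69 bits/symbol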